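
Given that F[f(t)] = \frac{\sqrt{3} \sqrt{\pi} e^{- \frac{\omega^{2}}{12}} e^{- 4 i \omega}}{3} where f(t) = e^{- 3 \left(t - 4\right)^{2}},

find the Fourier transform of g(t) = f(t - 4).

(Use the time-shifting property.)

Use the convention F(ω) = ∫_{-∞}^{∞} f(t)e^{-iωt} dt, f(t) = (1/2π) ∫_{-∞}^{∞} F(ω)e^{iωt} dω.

F[g](ω) = \frac{\sqrt{3} \sqrt{\pi} e^{- \frac{\omega \left(\omega + 96 i\right)}{12}}}{3}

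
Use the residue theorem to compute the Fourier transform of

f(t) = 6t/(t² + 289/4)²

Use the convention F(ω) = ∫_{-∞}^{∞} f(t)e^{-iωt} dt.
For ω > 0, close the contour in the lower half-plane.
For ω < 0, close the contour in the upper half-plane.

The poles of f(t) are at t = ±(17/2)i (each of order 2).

Let g(z) = f(z)e^{-iωz}; for large |z| the factor e^{-iωz} decays in the lower half-plane when ω > 0 and in the upper half-plane when ω < 0.

Case ω > 0 (lower half-plane, clockwise contour ⇒ F(ω) = -2πi·ΣRes):
  Res_{z = - \frac{17 i}{2}} g(z) = \frac{3 \omega e^{- \frac{17 \omega}{2}}}{17} (pole of order 2)
  F(ω) = -2πi·ΣRes = - \frac{6 i \pi \omega e^{- \frac{17 \omega}{2}}}{17}

Case ω < 0 (upper half-plane, counterclockwise contour ⇒ F(ω) = +2πi·ΣRes):
  Res_{z = \frac{17 i}{2}} g(z) = - \frac{3 \omega e^{\frac{17 \omega}{2}}}{17} (pole of order 2)
  F(ω) = 2πi·ΣRes = - \frac{6 i \pi \omega e^{\frac{17 \omega}{2}}}{17}

Both cases combine into a single formula in |ω|:

F(ω) = - \frac{6 i \pi \omega e^{- \frac{17 \left|{\omega}\right|}{2}}}{17}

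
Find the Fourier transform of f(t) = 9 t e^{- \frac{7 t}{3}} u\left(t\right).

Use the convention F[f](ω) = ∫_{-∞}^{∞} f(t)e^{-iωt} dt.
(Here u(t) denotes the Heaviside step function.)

F(ω) = \frac{81}{\left(3 i \omega + 7\right)^{2}}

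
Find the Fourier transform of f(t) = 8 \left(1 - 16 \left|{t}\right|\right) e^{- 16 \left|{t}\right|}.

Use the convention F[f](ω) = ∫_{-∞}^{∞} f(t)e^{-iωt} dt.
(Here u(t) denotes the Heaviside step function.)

F(ω) = \frac{512 \omega^{2}}{\left(\omega^{2} + 256\right)^{2}}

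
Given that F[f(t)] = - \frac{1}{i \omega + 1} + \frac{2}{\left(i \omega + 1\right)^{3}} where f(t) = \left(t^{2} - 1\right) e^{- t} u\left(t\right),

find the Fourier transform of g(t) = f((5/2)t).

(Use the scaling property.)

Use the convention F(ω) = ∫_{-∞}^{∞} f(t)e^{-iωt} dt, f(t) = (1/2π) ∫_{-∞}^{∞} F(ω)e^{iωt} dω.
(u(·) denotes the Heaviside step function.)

F[g](ω) = \frac{2 \left(100 i \omega - \left(2 i \omega + 5\right)^{3} + 250\right)}{\left(2 i \omega + 5\right)^{4}}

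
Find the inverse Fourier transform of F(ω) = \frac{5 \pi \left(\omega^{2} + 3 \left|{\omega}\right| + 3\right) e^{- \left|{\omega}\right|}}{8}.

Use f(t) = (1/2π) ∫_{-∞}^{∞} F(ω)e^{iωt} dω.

f(t) = \frac{5}{\left(t^{2} + 1\right)^{3}}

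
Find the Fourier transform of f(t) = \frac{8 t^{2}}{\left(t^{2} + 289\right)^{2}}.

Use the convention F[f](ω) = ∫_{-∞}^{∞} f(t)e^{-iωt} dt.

F(ω) = \frac{4 \pi \left(1 - 17 \left|{\omega}\right|\right) e^{- 17 \left|{\omega}\right|}}{17}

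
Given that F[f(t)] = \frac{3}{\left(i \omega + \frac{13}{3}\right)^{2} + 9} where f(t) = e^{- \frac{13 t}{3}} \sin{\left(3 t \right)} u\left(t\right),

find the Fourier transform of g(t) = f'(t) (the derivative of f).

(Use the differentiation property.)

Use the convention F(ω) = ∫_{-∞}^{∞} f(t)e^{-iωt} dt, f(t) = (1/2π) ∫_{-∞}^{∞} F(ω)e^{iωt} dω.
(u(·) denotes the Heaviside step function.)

F[g](ω) = \frac{27 i \omega}{\left(3 i \omega + 13\right)^{2} + 81}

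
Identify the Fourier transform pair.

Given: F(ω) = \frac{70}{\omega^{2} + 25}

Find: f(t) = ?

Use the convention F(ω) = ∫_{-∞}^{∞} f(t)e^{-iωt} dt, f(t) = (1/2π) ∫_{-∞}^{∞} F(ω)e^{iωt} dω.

f(t) = 7 e^{- 5 \left|{t}\right|}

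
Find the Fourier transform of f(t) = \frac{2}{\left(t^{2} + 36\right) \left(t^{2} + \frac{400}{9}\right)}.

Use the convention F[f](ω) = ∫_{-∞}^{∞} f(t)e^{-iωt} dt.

F(ω) = \frac{3 \pi e^{- 6 \left|{\omega}\right|}}{76} - \frac{27 \pi e^{- \frac{20 \left|{\omega}\right|}{3}}}{760}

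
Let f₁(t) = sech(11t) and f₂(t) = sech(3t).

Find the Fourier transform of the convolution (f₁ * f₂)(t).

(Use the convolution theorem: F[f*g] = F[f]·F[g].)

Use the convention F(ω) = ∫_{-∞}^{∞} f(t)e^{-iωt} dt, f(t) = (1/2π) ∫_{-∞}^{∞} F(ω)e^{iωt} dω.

F[f₁*f₂](ω) = \frac{\pi^{2}}{33 \cosh{\left(\frac{\pi \omega}{22} \right)} \cosh{\left(\frac{\pi \omega}{6} \right)}}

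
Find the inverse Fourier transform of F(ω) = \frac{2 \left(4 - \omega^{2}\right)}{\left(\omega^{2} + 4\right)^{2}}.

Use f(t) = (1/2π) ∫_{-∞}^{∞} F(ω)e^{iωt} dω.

f(t) = e^{- 2 \left|{t}\right|} \left|{t}\right|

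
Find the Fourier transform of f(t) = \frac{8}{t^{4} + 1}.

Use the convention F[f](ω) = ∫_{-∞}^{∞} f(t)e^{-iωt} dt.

F(ω) = 8 \pi e^{- \frac{\sqrt{2} \left|{\omega}\right|}{2}} \sin{\left(\frac{\sqrt{2} \left|{\omega}\right|}{2} + \frac{\pi}{4} \right)}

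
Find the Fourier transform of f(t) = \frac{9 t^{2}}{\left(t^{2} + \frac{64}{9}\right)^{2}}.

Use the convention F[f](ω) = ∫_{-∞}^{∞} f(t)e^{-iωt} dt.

F(ω) = \frac{9 \pi \left(3 - 8 \left|{\omega}\right|\right) e^{- \frac{8 \left|{\omega}\right|}{3}}}{16}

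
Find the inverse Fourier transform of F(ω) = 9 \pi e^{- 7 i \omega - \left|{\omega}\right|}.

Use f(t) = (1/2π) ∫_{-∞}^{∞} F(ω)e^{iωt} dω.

f(t) = \frac{9}{\left(t - 7\right)^{2} + 1}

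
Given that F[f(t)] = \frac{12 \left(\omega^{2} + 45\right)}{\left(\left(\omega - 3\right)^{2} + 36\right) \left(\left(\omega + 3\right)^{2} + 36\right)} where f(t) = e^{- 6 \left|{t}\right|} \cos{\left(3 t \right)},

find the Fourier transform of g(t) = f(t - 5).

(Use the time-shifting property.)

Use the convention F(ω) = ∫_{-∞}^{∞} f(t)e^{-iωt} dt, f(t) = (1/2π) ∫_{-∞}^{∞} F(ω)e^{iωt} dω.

F[g](ω) = \frac{12 \left(\omega^{2} + 45\right) e^{- 5 i \omega}}{\omega^{4} + 54 \omega^{2} + 2025}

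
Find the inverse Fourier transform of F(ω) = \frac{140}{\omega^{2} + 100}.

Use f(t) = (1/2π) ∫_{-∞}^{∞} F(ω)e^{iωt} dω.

f(t) = 7 e^{- 10 \left|{t}\right|}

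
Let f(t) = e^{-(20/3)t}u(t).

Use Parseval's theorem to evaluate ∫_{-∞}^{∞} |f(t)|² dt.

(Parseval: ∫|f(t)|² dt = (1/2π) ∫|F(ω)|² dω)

∫|f(t)|² dt = \frac{3}{40}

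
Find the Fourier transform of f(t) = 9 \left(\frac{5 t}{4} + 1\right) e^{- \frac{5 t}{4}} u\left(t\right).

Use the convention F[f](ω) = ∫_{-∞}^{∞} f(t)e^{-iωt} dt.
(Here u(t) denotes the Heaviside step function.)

F(ω) = \frac{72 \left(- 2 i \omega - 5\right)}{16 \omega^{2} - 40 i \omega - 25}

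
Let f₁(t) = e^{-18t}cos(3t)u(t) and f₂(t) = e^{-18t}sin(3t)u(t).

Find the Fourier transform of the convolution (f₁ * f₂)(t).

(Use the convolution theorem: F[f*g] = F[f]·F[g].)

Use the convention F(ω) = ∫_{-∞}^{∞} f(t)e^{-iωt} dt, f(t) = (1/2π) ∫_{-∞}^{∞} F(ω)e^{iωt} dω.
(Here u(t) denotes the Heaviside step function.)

F[f₁*f₂](ω) = \frac{3 \left(i \omega + 18\right)}{\left(\left(i \omega + 18\right)^{2} + 9\right)^{2}}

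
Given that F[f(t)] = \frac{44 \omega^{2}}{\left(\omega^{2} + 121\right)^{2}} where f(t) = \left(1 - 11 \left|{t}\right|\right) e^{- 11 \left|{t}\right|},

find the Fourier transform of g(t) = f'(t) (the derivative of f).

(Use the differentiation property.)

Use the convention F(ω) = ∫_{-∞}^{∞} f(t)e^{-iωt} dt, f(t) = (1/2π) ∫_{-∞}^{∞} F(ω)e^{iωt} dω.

F[g](ω) = \frac{44 i \omega^{3}}{\left(\omega^{2} + 121\right)^{2}}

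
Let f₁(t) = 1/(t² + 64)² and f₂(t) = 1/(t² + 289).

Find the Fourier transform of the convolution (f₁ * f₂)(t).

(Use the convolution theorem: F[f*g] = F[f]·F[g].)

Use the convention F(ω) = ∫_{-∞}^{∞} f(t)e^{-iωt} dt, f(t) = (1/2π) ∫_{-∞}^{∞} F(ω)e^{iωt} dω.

F[f₁*f₂](ω) = \frac{\pi^{2} \left(8 \left|{\omega}\right| + 1\right) e^{- 25 \left|{\omega}\right|}}{17408}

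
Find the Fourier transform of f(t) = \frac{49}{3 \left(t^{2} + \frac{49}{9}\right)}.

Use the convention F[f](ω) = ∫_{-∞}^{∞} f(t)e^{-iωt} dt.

F(ω) = 7 \pi e^{- \frac{7 \left|{\omega}\right|}{3}}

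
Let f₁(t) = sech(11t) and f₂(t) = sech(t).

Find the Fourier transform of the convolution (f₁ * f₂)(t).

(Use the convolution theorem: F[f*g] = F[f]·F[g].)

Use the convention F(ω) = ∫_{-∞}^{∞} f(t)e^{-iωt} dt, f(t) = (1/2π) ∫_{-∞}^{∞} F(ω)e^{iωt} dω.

F[f₁*f₂](ω) = \frac{\pi^{2}}{11 \cosh{\left(\frac{\pi \omega}{22} \right)} \cosh{\left(\frac{\pi \omega}{2} \right)}}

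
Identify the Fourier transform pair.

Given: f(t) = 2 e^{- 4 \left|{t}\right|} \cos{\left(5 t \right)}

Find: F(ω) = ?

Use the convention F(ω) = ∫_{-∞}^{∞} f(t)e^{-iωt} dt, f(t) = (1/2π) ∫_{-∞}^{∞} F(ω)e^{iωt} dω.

F(ω) = \frac{16 \left(\omega^{2} + 41\right)}{\omega^{4} - 18 \omega^{2} + 1681}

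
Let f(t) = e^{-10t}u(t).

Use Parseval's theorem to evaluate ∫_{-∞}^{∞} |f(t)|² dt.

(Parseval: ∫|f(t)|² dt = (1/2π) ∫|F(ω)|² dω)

∫|f(t)|² dt = \frac{1}{20}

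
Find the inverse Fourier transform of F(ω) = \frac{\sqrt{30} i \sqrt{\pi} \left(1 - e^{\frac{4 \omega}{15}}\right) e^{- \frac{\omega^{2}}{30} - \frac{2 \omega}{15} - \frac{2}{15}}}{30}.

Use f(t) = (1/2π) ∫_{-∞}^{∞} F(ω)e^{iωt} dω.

f(t) = e^{- \frac{15 t^{2}}{2}} \sin{\left(2 t \right)}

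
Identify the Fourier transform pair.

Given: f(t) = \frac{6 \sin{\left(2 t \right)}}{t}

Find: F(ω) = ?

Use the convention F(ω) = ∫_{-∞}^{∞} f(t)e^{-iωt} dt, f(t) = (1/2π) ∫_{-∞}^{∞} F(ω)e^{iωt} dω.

F(ω) = \begin{cases} 6 \pi & \text{for}\: \omega > -2 \wedge \omega < 2 \\0 & \text{otherwise} \end{cases}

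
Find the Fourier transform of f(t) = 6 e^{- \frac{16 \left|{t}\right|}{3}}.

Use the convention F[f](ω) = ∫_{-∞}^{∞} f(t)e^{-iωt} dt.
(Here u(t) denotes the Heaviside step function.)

F(ω) = \frac{576}{9 \omega^{2} + 256}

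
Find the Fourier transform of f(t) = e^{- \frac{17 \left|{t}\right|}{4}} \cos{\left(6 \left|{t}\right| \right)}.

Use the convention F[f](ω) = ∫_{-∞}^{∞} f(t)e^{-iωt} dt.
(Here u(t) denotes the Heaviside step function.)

F(ω) = \frac{136 \left(16 \omega^{2} + 865\right)}{256 \omega^{4} - 9184 \omega^{2} + 748225}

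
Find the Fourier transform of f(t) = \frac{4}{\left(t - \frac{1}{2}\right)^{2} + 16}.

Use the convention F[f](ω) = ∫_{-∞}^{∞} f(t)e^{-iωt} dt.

F(ω) = \pi e^{- \frac{i \omega}{2} - 4 \left|{\omega}\right|}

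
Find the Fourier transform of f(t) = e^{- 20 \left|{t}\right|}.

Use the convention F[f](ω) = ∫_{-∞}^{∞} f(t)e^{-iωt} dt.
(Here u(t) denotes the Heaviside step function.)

F(ω) = \frac{40}{\omega^{2} + 400}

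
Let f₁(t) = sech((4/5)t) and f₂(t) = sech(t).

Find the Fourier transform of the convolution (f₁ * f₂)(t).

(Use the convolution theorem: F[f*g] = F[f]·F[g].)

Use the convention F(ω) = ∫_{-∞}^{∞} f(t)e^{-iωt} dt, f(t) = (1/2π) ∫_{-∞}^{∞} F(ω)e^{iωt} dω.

F[f₁*f₂](ω) = \frac{5 \pi^{2}}{4 \cosh{\left(\frac{\pi \omega}{2} \right)} \cosh{\left(\frac{5 \pi \omega}{8} \right)}}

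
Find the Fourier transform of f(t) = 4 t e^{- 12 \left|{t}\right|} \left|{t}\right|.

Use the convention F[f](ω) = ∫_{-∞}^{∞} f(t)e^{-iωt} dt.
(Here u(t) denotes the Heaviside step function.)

F(ω) = \frac{16 i \omega \left(\omega^{2} - 432\right)}{\left(\omega^{2} + 144\right)^{3}}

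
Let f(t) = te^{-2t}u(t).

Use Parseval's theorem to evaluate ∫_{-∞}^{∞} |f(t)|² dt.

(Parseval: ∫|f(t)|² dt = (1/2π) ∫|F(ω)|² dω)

∫|f(t)|² dt = \frac{1}{32}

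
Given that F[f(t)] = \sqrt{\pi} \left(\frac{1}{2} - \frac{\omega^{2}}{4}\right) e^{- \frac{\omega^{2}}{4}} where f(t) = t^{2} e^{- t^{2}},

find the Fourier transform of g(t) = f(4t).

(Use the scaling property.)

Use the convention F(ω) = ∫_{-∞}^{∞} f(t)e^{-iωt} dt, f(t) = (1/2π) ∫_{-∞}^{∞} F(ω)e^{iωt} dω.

F[g](ω) = \frac{\sqrt{\pi} \left(32 - \omega^{2}\right) e^{- \frac{\omega^{2}}{64}}}{256}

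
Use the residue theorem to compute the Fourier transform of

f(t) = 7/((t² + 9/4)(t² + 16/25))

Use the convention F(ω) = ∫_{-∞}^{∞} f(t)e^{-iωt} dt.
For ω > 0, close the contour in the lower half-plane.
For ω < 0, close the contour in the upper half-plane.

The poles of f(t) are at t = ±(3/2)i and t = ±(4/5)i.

Let g(z) = f(z)e^{-iωz}; for large |z| the factor e^{-iωz} decays in the lower half-plane when ω > 0 and in the upper half-plane when ω < 0.

Case ω > 0 (lower half-plane, clockwise contour ⇒ F(ω) = -2πi·ΣRes):
  Res_{z = - \frac{3 i}{2}} g(z) = - \frac{100 i e^{- \frac{3 \omega}{2}}}{69}
  Res_{z = - \frac{4 i}{5}} g(z) = \frac{125 i e^{- \frac{4 \omega}{5}}}{46}
  F(ω) = -2πi·ΣRes = - \frac{200 \pi e^{- \frac{3 \omega}{2}}}{69} + \frac{125 \pi e^{- \frac{4 \omega}{5}}}{23}

Case ω < 0 (upper half-plane, counterclockwise contour ⇒ F(ω) = +2πi·ΣRes):
  Res_{z = \frac{3 i}{2}} g(z) = \frac{100 i e^{\frac{3 \omega}{2}}}{69}
  Res_{z = \frac{4 i}{5}} g(z) = - \frac{125 i e^{\frac{4 \omega}{5}}}{46}
  F(ω) = 2πi·ΣRes = \frac{25 \pi \left(15 e^{\frac{4 \omega}{5}} - 8 e^{\frac{3 \omega}{2}}\right)}{69}

Both cases combine into a single formula in |ω|:

F(ω) = - \frac{200 \pi e^{- \frac{3 \left|{\omega}\right|}{2}}}{69} + \frac{125 \pi e^{- \frac{4 \left|{\omega}\right|}{5}}}{23}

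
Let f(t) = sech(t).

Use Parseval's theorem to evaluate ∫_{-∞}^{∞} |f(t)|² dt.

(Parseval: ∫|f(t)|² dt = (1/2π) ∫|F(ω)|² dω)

∫|f(t)|² dt = 2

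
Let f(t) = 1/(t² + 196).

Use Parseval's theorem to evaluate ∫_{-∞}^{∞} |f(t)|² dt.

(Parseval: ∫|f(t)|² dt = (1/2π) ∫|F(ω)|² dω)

∫|f(t)|² dt = \frac{\pi}{5488}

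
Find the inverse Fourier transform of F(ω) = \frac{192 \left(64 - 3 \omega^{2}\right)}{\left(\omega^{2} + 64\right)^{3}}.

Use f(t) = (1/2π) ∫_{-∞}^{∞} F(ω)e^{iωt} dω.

f(t) = 6 t^{2} e^{- 8 \left|{t}\right|}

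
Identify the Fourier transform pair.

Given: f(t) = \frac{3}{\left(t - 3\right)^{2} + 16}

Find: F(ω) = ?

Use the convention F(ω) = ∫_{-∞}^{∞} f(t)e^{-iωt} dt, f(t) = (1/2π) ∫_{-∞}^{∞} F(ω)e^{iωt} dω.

F(ω) = \frac{3 \pi e^{- 3 i \omega - 4 \left|{\omega}\right|}}{4}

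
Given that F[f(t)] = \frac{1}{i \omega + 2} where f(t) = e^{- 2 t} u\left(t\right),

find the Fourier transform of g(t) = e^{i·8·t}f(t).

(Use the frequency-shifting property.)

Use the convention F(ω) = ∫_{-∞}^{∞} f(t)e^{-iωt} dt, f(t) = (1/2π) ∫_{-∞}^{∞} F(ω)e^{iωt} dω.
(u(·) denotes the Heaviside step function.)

F[g](ω) = \frac{1}{i \left(\omega - 8\right) + 2}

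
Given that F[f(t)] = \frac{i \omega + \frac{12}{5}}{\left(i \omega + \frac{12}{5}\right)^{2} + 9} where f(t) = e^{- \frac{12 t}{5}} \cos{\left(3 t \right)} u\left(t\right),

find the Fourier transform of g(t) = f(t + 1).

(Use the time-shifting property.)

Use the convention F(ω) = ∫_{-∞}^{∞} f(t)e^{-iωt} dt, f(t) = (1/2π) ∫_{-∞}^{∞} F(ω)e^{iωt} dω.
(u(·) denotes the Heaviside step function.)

F[g](ω) = \frac{\left(25 i \omega + 60\right) e^{i \omega}}{\left(5 i \omega + 12\right)^{2} + 225}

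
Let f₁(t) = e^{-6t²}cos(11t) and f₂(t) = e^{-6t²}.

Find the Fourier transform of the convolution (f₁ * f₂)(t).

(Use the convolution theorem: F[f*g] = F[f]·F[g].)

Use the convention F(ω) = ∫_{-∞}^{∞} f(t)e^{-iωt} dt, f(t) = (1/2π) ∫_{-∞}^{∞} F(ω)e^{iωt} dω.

F[f₁*f₂](ω) = \frac{\pi \left(e^{\frac{11 \omega}{6}} + 1\right) e^{- \frac{\omega^{2}}{12} - \frac{11 \omega}{12} - \frac{121}{24}}}{12}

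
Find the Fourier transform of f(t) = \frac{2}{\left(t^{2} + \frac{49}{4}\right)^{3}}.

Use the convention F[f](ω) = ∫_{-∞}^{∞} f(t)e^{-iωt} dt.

F(ω) = \frac{2 \pi \left(49 \omega^{2} + 42 \left|{\omega}\right| + 12\right) e^{- \frac{7 \left|{\omega}\right|}{2}}}{16807}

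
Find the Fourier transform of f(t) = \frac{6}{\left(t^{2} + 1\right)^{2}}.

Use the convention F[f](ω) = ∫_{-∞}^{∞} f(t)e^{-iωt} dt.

F(ω) = 3 \pi \left(\left|{\omega}\right| + 1\right) e^{- \left|{\omega}\right|}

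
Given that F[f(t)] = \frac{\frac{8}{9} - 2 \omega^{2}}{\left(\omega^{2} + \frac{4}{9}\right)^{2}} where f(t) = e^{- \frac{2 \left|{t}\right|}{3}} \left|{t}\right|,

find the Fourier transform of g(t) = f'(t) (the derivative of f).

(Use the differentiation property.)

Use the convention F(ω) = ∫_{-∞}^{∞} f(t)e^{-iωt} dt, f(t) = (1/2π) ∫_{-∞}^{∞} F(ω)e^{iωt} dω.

F[g](ω) = - \frac{18 i \omega \left(9 \omega^{2} - 4\right)}{\left(9 \omega^{2} + 4\right)^{2}}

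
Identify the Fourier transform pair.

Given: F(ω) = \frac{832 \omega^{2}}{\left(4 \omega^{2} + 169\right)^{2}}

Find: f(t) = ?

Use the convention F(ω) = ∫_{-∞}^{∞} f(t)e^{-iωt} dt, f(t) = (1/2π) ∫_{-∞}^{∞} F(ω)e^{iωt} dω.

f(t) = 2 \left(1 - \frac{13 \left|{t}\right|}{2}\right) e^{- \frac{13 \left|{t}\right|}{2}}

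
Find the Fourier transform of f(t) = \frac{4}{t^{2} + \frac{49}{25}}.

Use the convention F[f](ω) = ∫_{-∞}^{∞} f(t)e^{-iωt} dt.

F(ω) = \frac{20 \pi e^{- \frac{7 \left|{\omega}\right|}{5}}}{7}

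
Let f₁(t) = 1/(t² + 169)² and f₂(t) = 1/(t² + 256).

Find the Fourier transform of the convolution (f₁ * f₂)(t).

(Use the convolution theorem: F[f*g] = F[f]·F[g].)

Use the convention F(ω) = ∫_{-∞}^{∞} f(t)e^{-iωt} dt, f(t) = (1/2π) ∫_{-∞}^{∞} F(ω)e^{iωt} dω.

F[f₁*f₂](ω) = \frac{\pi^{2} \left(13 \left|{\omega}\right| + 1\right) e^{- 29 \left|{\omega}\right|}}{70304}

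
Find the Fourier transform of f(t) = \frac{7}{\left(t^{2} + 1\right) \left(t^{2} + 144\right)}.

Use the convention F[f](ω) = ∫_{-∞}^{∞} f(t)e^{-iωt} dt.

F(ω) = \frac{7 \pi \left(12 e^{11 \left|{\omega}\right|} - 1\right) e^{- 12 \left|{\omega}\right|}}{1716}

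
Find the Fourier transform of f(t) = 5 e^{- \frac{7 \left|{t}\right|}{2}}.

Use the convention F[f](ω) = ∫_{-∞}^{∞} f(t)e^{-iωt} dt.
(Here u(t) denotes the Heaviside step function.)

F(ω) = \frac{140}{4 \omega^{2} + 49}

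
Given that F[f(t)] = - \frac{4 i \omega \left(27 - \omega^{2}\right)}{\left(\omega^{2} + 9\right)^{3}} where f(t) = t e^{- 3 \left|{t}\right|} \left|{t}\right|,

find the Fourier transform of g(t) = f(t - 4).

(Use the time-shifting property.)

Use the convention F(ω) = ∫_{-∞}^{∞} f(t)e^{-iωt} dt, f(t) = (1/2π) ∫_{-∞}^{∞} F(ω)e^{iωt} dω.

F[g](ω) = \frac{4 i \omega \left(\omega^{2} - 27\right) e^{- 4 i \omega}}{\left(\omega^{2} + 9\right)^{3}}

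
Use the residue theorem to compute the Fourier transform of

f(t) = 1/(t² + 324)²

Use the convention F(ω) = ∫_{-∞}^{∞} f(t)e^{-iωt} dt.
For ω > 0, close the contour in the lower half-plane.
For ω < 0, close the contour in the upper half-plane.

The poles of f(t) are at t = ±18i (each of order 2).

Let g(z) = f(z)e^{-iωz}; for large |z| the factor e^{-iωz} decays in the lower half-plane when ω > 0 and in the upper half-plane when ω < 0.

Case ω > 0 (lower half-plane, clockwise contour ⇒ F(ω) = -2πi·ΣRes):
  Res_{z = - 18 i} g(z) = \frac{i \left(18 \omega + 1\right) e^{- 18 \omega}}{23328} (pole of order 2)
  F(ω) = -2πi·ΣRes = \frac{\pi \left(18 \omega + 1\right) e^{- 18 \omega}}{11664}

Case ω < 0 (upper half-plane, counterclockwise contour ⇒ F(ω) = +2πi·ΣRes):
  Res_{z = 18 i} g(z) = \frac{i \left(18 \omega - 1\right) e^{18 \omega}}{23328} (pole of order 2)
  F(ω) = 2πi·ΣRes = \frac{\pi \left(1 - 18 \omega\right) e^{18 \omega}}{11664}

Both cases combine into a single formula in |ω|:

F(ω) = \frac{\pi \left(18 \left|{\omega}\right| + 1\right) e^{- 18 \left|{\omega}\right|}}{11664}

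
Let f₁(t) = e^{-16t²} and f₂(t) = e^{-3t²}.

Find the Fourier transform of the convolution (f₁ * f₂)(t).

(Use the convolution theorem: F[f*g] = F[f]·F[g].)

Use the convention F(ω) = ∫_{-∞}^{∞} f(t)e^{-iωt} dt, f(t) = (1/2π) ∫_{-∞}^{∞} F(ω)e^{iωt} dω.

F[f₁*f₂](ω) = \frac{\sqrt{3} \pi e^{- \frac{19 \omega^{2}}{192}}}{12}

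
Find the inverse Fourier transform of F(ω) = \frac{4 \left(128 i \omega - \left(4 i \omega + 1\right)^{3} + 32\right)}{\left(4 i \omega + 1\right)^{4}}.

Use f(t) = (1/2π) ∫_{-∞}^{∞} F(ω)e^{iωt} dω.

f(t) = \left(t^{2} - 1\right) e^{- \frac{t}{4}} u\left(t\right)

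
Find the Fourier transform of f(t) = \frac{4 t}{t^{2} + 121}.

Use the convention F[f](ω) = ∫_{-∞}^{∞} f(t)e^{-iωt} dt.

F(ω) = - 4 i \pi e^{- 11 \left|{\omega}\right|} \operatorname{sign}{\left(\omega \right)}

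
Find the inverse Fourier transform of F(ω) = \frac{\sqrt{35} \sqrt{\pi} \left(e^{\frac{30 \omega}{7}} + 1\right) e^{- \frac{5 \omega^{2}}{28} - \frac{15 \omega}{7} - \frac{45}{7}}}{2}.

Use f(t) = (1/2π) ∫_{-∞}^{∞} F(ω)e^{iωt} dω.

f(t) = 7 e^{- \frac{7 t^{2}}{5}} \cos{\left(6 t \right)}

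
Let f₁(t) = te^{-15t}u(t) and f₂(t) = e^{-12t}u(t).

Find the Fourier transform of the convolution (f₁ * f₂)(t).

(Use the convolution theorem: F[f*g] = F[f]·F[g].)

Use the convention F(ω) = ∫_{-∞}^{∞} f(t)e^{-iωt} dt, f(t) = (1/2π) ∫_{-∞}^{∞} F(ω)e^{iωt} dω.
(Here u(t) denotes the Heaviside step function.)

F[f₁*f₂](ω) = \frac{1}{\left(i \omega + 12\right) \left(i \omega + 15\right)^{2}}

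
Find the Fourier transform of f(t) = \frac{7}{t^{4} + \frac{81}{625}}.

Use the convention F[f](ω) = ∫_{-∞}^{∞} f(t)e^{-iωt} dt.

F(ω) = \frac{875 \pi e^{- \frac{3 \sqrt{2} \left|{\omega}\right|}{10}} \sin{\left(\frac{3 \sqrt{2} \left|{\omega}\right|}{10} + \frac{\pi}{4} \right)}}{27}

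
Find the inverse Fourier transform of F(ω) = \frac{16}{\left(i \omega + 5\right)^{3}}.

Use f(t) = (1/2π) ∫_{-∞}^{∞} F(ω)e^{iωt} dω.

f(t) = 8 t^{2} e^{- 5 t} u\left(t\right)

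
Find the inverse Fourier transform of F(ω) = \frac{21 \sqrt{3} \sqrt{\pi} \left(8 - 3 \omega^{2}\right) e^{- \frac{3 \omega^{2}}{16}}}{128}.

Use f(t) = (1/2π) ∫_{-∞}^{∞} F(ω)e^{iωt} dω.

f(t) = 7 t^{2} e^{- \frac{4 t^{2}}{3}}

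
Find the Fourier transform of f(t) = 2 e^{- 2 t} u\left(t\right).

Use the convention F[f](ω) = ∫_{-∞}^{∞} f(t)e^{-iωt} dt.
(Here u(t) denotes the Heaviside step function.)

F(ω) = \frac{2}{i \omega + 2}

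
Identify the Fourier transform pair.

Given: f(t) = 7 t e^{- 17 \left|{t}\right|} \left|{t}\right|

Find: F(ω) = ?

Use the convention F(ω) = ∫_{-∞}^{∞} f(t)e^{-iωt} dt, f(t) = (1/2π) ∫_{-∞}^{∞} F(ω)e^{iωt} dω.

F(ω) = \frac{28 i \omega \left(\omega^{2} - 867\right)}{\left(\omega^{2} + 289\right)^{3}}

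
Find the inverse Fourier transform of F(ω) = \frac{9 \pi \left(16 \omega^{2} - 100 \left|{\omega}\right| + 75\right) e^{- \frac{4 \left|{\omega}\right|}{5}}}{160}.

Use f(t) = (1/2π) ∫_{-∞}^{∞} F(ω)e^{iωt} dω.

f(t) = \frac{9 t^{4}}{\left(t^{2} + \frac{16}{25}\right)^{3}}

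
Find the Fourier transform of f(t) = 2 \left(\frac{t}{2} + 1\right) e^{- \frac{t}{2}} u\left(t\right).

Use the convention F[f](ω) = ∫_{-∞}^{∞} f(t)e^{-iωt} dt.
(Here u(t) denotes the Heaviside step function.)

F(ω) = \frac{8 \left(- i \omega - 1\right)}{4 \omega^{2} - 4 i \omega - 1}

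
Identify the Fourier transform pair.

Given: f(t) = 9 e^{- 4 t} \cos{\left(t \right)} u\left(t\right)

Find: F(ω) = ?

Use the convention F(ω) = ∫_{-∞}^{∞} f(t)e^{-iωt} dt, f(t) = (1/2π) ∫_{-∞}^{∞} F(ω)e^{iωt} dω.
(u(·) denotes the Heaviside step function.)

F(ω) = \frac{9 \left(i \omega + 4\right)}{\left(i \omega + 4\right)^{2} + 1}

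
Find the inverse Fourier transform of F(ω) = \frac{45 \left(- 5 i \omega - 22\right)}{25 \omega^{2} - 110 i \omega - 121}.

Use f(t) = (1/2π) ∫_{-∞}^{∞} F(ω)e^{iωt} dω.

f(t) = 9 \left(\frac{11 t}{5} + 1\right) e^{- \frac{11 t}{5}} u\left(t\right)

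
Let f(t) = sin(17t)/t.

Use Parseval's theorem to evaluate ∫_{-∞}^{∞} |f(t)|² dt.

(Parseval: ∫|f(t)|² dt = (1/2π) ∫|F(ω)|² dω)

∫|f(t)|² dt = 17 \pi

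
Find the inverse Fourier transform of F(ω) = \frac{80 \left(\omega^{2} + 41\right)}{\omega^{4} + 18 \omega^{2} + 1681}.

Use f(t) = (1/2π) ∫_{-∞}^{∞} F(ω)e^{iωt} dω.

f(t) = 8 e^{- 5 \left|{t}\right|} \cos{\left(4 \left|{t}\right| \right)}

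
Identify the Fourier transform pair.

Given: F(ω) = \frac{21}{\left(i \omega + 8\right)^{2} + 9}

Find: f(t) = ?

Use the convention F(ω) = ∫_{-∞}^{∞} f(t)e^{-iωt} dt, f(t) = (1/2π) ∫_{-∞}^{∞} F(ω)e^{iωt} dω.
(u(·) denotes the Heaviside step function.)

f(t) = 7 e^{- 8 t} \sin{\left(3 t \right)} u\left(t\right)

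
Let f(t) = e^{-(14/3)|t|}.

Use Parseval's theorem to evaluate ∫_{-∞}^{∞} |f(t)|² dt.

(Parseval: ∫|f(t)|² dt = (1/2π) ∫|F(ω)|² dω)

∫|f(t)|² dt = \frac{3}{14}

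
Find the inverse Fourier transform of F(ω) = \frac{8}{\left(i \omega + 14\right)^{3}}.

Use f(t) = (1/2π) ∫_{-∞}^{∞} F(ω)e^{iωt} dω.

f(t) = 4 t^{2} e^{- 14 t} u\left(t\right)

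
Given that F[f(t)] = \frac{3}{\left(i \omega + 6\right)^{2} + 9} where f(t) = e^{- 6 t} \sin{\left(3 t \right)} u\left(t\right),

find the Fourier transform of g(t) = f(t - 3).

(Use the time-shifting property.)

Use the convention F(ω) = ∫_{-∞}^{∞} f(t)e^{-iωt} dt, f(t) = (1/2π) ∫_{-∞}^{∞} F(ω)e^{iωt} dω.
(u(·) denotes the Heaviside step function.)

F[g](ω) = \frac{3 e^{- 3 i \omega}}{\left(i \omega + 6\right)^{2} + 9}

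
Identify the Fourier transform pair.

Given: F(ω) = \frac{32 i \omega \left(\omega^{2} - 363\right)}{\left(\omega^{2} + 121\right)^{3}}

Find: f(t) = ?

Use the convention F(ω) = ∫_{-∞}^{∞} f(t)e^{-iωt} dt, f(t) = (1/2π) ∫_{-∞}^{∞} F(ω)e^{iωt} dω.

f(t) = 8 t e^{- 11 \left|{t}\right|} \left|{t}\right|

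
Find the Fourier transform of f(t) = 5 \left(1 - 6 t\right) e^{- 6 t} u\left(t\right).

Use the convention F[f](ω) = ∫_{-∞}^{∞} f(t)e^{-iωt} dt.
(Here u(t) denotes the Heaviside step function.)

F(ω) = \frac{5 i \omega}{- \omega^{2} + 12 i \omega + 36}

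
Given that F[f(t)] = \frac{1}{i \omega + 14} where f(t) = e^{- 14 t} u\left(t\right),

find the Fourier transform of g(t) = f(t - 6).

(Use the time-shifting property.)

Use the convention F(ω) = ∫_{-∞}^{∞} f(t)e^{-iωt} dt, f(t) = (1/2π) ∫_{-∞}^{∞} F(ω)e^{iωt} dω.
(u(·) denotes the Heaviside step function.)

F[g](ω) = \frac{e^{- 6 i \omega}}{i \omega + 14}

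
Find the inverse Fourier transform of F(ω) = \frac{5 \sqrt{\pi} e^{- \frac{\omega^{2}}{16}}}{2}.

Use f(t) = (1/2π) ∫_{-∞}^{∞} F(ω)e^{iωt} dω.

f(t) = 5 e^{- 4 t^{2}}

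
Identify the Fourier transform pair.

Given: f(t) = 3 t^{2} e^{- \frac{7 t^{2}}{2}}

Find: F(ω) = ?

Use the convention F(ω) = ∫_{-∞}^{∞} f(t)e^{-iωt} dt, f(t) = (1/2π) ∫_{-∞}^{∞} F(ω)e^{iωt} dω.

F(ω) = \frac{3 \sqrt{14} \sqrt{\pi} \left(7 - \omega^{2}\right) e^{- \frac{\omega^{2}}{14}}}{343}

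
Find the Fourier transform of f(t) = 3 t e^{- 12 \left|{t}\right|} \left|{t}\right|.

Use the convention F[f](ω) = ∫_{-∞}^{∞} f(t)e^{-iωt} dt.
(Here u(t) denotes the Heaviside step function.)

F(ω) = \frac{12 i \omega \left(\omega^{2} - 432\right)}{\left(\omega^{2} + 144\right)^{3}}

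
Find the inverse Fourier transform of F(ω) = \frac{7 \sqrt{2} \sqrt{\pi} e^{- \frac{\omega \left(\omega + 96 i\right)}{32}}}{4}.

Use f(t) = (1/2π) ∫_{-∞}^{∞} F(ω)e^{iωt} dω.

f(t) = 7 e^{- 8 \left(t - 3\right)^{2}}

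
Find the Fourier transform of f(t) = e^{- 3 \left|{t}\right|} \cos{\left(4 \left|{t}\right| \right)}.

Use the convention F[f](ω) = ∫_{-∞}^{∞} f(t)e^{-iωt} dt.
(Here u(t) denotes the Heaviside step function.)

F(ω) = \frac{6 \left(\omega^{2} + 25\right)}{\omega^{4} - 14 \omega^{2} + 625}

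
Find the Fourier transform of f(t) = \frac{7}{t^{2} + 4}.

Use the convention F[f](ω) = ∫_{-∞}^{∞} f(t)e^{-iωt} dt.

F(ω) = \frac{7 \pi e^{- 2 \left|{\omega}\right|}}{2}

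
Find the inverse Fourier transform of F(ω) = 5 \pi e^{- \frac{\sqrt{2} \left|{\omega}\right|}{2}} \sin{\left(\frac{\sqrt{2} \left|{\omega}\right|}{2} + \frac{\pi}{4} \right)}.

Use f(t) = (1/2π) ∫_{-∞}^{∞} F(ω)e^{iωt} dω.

f(t) = \frac{5}{t^{4} + 1}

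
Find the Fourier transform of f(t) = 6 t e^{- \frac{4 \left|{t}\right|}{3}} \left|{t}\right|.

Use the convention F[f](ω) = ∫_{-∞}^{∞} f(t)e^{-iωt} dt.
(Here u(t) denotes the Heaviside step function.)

F(ω) = \frac{5832 i \omega \left(3 \omega^{2} - 16\right)}{\left(9 \omega^{2} + 16\right)^{3}}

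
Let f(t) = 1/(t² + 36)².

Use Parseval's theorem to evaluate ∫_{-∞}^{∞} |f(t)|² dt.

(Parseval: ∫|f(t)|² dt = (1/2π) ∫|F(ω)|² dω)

∫|f(t)|² dt = \frac{5 \pi}{4478976}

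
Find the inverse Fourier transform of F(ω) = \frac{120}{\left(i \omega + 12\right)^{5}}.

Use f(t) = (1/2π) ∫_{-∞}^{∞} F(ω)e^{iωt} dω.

f(t) = 5 t^{4} e^{- 12 t} u\left(t\right)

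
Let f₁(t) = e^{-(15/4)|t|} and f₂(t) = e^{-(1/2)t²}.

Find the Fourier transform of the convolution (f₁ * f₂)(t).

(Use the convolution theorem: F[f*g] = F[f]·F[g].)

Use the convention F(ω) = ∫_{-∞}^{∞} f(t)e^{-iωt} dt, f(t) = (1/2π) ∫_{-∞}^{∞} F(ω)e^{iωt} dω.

F[f₁*f₂](ω) = \frac{120 \sqrt{2} \sqrt{\pi} e^{- \frac{\omega^{2}}{2}}}{16 \omega^{2} + 225}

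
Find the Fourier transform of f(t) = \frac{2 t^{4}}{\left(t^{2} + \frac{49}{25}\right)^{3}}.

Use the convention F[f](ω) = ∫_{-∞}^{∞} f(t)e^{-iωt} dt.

F(ω) = \frac{\pi \left(49 \omega^{2} - 175 \left|{\omega}\right| + 75\right) e^{- \frac{7 \left|{\omega}\right|}{5}}}{140}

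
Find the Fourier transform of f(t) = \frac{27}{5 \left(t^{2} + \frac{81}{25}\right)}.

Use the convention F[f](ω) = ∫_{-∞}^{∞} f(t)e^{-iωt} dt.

F(ω) = 3 \pi e^{- \frac{9 \left|{\omega}\right|}{5}}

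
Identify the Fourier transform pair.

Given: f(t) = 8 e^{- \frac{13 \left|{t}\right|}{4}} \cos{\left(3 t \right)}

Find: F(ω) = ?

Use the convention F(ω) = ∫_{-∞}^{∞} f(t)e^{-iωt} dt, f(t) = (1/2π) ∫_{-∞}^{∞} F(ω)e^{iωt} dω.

F(ω) = \frac{832 \left(16 \omega^{2} + 313\right)}{256 \omega^{4} + 800 \omega^{2} + 97969}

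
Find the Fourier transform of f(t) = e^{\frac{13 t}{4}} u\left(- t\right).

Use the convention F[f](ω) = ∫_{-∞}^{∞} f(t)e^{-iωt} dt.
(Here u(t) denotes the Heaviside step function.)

F(ω) = - \frac{4}{4 i \omega - 13}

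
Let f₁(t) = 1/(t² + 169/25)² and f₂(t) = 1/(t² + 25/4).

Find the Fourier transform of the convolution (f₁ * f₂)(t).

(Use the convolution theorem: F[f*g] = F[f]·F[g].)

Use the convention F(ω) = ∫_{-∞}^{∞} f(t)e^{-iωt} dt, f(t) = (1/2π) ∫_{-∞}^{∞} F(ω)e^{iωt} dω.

F[f₁*f₂](ω) = \frac{5 \pi^{2} \left(13 \left|{\omega}\right| + 5\right) e^{- \frac{51 \left|{\omega}\right|}{10}}}{2197}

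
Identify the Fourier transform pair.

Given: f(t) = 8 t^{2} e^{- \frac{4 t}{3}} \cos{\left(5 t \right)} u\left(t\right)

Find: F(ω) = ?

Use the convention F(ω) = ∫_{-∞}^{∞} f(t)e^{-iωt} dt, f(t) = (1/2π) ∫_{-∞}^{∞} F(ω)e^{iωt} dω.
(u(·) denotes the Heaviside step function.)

F(ω) = \frac{432 \left(- 2025 i \omega + \left(3 i \omega + 4\right)^{3} - 2700\right)}{\left(\left(3 i \omega + 4\right)^{2} + 225\right)^{3}}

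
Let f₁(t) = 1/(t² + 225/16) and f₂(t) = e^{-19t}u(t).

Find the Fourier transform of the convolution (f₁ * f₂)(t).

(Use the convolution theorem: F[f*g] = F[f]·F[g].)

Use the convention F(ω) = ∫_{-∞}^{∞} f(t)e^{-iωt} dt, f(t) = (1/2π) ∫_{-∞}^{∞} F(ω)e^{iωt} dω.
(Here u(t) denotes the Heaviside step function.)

F[f₁*f₂](ω) = \frac{4 \pi e^{- \frac{15 \left|{\omega}\right|}{4}}}{15 \left(i \omega + 19\right)}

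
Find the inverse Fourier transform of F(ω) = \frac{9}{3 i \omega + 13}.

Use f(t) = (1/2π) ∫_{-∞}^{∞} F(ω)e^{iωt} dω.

f(t) = 3 e^{- \frac{13 t}{3}} u\left(t\right)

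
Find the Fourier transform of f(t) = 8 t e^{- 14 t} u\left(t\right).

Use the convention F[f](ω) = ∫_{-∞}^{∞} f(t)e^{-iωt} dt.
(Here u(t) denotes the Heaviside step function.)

F(ω) = \frac{8}{\left(i \omega + 14\right)^{2}}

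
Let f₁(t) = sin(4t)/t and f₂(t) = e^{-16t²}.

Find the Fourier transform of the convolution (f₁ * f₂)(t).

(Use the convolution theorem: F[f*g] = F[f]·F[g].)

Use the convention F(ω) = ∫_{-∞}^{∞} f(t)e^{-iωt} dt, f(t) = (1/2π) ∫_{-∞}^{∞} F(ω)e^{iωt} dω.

F[f₁*f₂](ω) = \begin{cases} \frac{\pi^{\frac{3}{2}} e^{- \frac{\omega^{2}}{64}}}{4} & \text{for}\: \omega > -4 \wedge \omega < 4 \\0 & \text{otherwise} \end{cases}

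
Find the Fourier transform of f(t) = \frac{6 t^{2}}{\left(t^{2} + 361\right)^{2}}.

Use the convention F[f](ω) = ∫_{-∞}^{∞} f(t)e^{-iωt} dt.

F(ω) = \frac{3 \pi \left(1 - 19 \left|{\omega}\right|\right) e^{- 19 \left|{\omega}\right|}}{19}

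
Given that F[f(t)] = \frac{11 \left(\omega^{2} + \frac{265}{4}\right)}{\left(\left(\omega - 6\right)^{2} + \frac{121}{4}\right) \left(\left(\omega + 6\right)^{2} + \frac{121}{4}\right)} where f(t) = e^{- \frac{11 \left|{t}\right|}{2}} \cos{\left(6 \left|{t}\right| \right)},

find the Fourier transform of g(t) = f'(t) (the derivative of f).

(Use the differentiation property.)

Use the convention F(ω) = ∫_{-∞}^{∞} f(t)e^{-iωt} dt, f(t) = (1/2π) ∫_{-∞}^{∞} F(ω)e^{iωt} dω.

F[g](ω) = \frac{44 i \omega \left(4 \omega^{2} + 265\right)}{16 \omega^{4} - 184 \omega^{2} + 70225}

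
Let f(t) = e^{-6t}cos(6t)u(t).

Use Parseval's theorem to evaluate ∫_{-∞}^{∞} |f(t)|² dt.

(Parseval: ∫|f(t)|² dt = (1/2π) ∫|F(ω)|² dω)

∫|f(t)|² dt = \frac{1}{16}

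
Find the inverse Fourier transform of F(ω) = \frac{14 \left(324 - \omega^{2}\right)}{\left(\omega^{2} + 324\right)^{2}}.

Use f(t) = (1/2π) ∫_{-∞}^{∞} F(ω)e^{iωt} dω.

f(t) = 7 e^{- 18 \left|{t}\right|} \left|{t}\right|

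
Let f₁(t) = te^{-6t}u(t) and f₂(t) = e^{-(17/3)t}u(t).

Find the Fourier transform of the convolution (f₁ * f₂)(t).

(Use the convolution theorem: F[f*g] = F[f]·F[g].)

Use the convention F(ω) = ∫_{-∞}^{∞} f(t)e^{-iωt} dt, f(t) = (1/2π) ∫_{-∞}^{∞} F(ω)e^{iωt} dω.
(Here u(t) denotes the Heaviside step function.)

F[f₁*f₂](ω) = \frac{3}{\left(i \omega + 6\right)^{2} \left(3 i \omega + 17\right)}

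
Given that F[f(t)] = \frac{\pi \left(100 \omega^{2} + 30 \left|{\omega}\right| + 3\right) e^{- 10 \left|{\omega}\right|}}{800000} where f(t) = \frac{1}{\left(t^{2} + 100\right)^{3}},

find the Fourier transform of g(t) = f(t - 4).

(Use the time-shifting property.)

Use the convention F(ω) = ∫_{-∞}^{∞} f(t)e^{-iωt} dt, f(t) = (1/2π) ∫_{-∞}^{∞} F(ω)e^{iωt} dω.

F[g](ω) = \frac{\pi \left(100 \omega^{2} + 30 \left|{\omega}\right| + 3\right) e^{- 4 i \omega - 10 \left|{\omega}\right|}}{800000}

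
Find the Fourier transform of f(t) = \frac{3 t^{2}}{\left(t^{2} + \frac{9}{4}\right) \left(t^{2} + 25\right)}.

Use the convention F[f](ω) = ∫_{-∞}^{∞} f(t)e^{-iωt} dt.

F(ω) = \frac{60 \pi e^{- 5 \left|{\omega}\right|}}{91} - \frac{18 \pi e^{- \frac{3 \left|{\omega}\right|}{2}}}{91}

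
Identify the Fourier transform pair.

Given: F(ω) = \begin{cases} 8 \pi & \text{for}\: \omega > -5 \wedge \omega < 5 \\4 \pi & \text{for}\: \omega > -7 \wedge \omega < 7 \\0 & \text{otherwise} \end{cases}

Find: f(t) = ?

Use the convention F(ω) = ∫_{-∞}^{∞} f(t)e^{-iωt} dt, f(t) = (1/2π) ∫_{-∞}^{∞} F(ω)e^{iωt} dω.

f(t) = \frac{8 \sin{\left(6 t \right)} \cos{\left(t \right)}}{t}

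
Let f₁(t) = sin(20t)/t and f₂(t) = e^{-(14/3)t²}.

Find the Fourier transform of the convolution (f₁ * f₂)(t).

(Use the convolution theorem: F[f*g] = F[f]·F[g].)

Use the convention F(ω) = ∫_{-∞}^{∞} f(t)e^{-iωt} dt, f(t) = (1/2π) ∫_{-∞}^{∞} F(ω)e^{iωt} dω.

F[f₁*f₂](ω) = \begin{cases} \frac{\sqrt{42} \pi^{\frac{3}{2}} e^{- \frac{3 \omega^{2}}{56}}}{14} & \text{for}\: \omega > -20 \wedge \omega < 20 \\0 & \text{otherwise} \end{cases}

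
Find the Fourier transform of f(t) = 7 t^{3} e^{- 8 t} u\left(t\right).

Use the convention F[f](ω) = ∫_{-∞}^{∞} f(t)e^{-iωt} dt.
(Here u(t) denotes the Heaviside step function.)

F(ω) = \frac{42}{\left(i \omega + 8\right)^{4}}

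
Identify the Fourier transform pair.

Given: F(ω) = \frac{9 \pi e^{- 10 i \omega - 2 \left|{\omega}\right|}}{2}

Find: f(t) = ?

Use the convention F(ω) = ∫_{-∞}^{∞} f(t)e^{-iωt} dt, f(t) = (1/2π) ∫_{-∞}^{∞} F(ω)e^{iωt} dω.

f(t) = \frac{9}{\left(t - 10\right)^{2} + 4}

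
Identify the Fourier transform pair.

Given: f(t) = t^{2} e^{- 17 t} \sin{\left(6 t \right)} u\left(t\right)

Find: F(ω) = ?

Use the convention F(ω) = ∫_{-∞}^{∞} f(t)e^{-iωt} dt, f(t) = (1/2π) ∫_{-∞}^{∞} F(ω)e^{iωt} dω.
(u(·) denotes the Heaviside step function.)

F(ω) = \frac{36 \left(\left(i \omega + 17\right)^{2} - 12\right)}{\left(\left(i \omega + 17\right)^{2} + 36\right)^{3}}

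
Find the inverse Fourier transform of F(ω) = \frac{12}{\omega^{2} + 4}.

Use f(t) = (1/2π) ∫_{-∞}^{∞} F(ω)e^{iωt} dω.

f(t) = 3 e^{- 2 \left|{t}\right|}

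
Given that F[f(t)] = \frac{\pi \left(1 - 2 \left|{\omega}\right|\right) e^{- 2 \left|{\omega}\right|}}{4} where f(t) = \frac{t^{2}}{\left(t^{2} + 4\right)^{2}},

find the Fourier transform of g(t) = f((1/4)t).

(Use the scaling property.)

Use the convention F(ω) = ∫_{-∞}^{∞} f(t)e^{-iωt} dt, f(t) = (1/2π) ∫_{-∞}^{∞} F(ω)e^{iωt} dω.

F[g](ω) = \pi \left(1 - 8 \left|{\omega}\right|\right) e^{- 8 \left|{\omega}\right|}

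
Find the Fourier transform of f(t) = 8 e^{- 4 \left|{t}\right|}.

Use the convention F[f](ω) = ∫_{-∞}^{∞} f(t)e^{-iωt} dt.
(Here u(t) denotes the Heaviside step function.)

F(ω) = \frac{64}{\omega^{2} + 16}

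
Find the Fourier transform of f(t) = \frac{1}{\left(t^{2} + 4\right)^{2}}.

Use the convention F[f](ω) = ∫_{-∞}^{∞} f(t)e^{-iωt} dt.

F(ω) = \frac{\pi \left(2 \left|{\omega}\right| + 1\right) e^{- 2 \left|{\omega}\right|}}{16}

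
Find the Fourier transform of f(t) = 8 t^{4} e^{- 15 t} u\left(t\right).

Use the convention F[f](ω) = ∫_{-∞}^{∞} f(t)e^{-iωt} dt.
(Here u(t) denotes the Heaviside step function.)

F(ω) = \frac{192}{\left(i \omega + 15\right)^{5}}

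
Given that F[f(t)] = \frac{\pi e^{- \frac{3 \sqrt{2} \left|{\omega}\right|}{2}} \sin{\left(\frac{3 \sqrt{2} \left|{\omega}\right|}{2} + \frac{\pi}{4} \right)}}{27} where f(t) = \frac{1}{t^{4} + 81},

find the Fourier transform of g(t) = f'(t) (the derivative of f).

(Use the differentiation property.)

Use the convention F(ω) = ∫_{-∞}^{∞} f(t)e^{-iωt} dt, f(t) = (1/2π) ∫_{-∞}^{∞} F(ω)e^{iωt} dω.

F[g](ω) = \frac{i \pi \omega e^{- \frac{3 \sqrt{2} \left|{\omega}\right|}{2}} \sin{\left(\frac{3 \sqrt{2} \left|{\omega}\right|}{2} + \frac{\pi}{4} \right)}}{27}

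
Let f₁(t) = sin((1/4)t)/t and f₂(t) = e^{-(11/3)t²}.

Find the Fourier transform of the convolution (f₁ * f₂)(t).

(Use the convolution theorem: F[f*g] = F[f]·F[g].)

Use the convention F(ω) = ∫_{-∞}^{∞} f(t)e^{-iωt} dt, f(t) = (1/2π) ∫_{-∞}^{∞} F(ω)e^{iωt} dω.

F[f₁*f₂](ω) = \begin{cases} \frac{\sqrt{33} \pi^{\frac{3}{2}} e^{- \frac{3 \omega^{2}}{44}}}{11} & \text{for}\: \omega > - \frac{1}{4} \wedge \omega < \frac{1}{4} \\0 & \text{otherwise} \end{cases}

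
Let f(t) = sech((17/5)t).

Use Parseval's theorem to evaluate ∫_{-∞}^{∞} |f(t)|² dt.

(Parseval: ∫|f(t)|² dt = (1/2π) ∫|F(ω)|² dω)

∫|f(t)|² dt = \frac{10}{17}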